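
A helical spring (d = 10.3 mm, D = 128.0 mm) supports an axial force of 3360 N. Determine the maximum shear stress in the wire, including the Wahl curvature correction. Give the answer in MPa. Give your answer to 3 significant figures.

1120 MPa

Spring index C = D/d = 128.0/10.3 = 12.4272
K_W = (4C−1)/(4C−4) + 0.615/C = 48.709/45.709 + 0.0495 = 1.1151
τ₀ = 8FD/(πd³) = 8·3360·128.0/(π·10.3³) = 3.44064e+06/3432.9 = 1002.3 MPa
τ_max = K·τ₀ = 1.1151 × 1002.3 = 1117.6 MPa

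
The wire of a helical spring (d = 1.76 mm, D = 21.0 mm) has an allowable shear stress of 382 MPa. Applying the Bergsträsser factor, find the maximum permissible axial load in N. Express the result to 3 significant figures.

35.0 N

C = D/d = 21.0/1.76 = 11.9318
K_B = (4C+2)/(4C−3) = 49.727/44.727 = 1.1118
τ_max = K·8FD/(πd³) → F_max = τ_allow·πd³/(8DK)
F_max = 382·π·1.76³/(8·21.0·1.1118) = 6542.6/186.78 = 35.028 N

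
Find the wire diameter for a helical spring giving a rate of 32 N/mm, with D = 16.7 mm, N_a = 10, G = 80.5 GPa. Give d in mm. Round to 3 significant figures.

3.49 mm

d = (8D³N_a·k / G)^(1/4) = (8·16.7³·10·32 / (80.5×10³))^0.25
  = (148.11)^0.25 = 3.4886 mm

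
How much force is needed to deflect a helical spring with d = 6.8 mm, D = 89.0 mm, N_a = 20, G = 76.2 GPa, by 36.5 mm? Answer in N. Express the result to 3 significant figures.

k = Gd⁴/(8D³N_a) = (76.2×10³)(6.8⁴)/(8·89.0³·20) = 1.4444 N/mm
F = k·δ = 1.4444 × 36.5 = 52.722 N

52.7 N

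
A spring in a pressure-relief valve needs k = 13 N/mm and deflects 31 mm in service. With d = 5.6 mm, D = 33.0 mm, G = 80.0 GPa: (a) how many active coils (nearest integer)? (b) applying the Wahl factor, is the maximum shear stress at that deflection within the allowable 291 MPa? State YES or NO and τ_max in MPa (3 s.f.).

N_a = Gd⁴/(8D³k) = (80.0×10³)(5.6⁴)/(8·33.0³·13) = 21.05 → N_a = 21
Actual rate k = Gd⁴/(8D³·21) = 13.031 N/mm
Working load F = kδ = 13.031·31 = 403.97 N
C = 33.0/5.6 = 5.8929; K_W = (4C−1)/(4C−4)+0.615/C = 1.2576
τ_max = K_W·8FD/(πd³) = 1.2576·193.3 = 243.11 MPa
τ_max ≤ 291 MPa → acceptable

(a) 21 coils; (b) YES, τ_max = 243 MPa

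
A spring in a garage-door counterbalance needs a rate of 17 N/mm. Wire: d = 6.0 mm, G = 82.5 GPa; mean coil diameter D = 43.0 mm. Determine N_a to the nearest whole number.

10

N_a = Gd⁴/(8D³k) = (82.5×10³ × 6.0⁴)/(8 × 43.0³ × 17)
    = 1.0692e+08 / 1.0813e+07 = 9.888 → 10 coils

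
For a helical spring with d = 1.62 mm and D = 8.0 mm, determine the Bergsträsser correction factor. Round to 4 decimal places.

1.2985

C = D/d = 8.0/1.62 = 4.9383
K_B = (4C+2)/(4C−3) = 21.753/16.753 = 1.2985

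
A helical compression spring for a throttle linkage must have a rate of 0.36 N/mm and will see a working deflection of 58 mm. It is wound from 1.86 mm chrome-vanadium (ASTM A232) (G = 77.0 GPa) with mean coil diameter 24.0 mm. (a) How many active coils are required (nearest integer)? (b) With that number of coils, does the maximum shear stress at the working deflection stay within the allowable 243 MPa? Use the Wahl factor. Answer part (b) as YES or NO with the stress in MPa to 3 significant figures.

(a) 23 coils; (b) YES, τ_max = 222 MPa

N_a = Gd⁴/(8D³k) = (77.0×10³)(1.86⁴)/(8·24.0³·0.36) = 23.15 → N_a = 23
Actual rate k = Gd⁴/(8D³·23) = 0.36232 N/mm
Working load F = kδ = 0.36232·58 = 21.014 N
C = 24.0/1.86 = 12.9032; K_W = (4C−1)/(4C−4)+0.615/C = 1.1107
τ_max = K_W·8FD/(πd³) = 1.1107·199.59 = 221.68 MPa
τ_max ≤ 243 MPa → acceptable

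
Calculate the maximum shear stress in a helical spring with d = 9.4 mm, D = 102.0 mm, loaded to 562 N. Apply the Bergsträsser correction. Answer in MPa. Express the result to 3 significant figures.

197 MPa

Spring index C = D/d = 102.0/9.4 = 10.8511
K_B = (4C+2)/(4C−3) = 45.404/40.404 = 1.1237
τ₀ = 8FD/(πd³) = 8·562·102.0/(π·9.4³) = 458592/2609.4 = 175.75 MPa
τ_max = K·τ₀ = 1.1237 × 175.75 = 197.5 MPa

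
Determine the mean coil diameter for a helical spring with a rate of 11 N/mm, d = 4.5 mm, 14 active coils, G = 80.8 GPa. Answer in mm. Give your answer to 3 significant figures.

30.0 mm

D = (Gd⁴/(8N_a·k))^(1/3) = (80.8×10³·4.5⁴/(8·14·11))^(1/3)
  = (26893.7)^(1/3) = 29.9606 mm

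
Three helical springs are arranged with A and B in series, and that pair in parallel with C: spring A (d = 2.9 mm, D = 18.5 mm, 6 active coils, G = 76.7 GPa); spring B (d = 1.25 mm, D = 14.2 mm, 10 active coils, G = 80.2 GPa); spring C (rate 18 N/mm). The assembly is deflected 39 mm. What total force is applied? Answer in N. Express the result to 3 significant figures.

734 N

k_A = Gd⁴/(8D³N_a) = (76.7×10³)(2.9⁴)/(8·18.5³·6) = 17.85 N/mm
k_B = Gd⁴/(8D³N_a) = (80.2×10³)(1.25⁴)/(8·14.2³·10) = 0.85479 N/mm
Springs A,B series: k_AB = 1/(1/17.85+1/0.85479) = 0.81573 N/mm; parallel with C: k_eq = 0.81573+18 = 18.816 N/mm
F = k_eq·δ = 18.816·39 = 733.81 N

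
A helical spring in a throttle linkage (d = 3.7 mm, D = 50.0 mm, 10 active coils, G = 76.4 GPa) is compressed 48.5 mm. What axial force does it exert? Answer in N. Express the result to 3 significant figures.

k = Gd⁴/(8D³N_a) = (76.4×10³)(3.7⁴)/(8·50.0³·10) = 1.4319 N/mm
F = k·δ = 1.4319 × 48.5 = 69.445 N

69.4 N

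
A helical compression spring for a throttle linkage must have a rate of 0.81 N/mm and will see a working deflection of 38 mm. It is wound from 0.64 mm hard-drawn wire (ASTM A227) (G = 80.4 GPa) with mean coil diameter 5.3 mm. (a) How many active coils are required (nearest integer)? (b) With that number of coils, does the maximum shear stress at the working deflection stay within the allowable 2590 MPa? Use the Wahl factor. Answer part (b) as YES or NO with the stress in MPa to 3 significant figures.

(a) 14 coils; (b) YES, τ_max = 1860 MPa

N_a = Gd⁴/(8D³k) = (80.4×10³)(0.64⁴)/(8·5.3³·0.81) = 13.98 → N_a = 14
Actual rate k = Gd⁴/(8D³·14) = 0.80897 N/mm
Working load F = kδ = 0.80897·38 = 30.741 N
C = 5.3/0.64 = 8.2812; K_W = (4C−1)/(4C−4)+0.615/C = 1.1773
τ_max = K_W·8FD/(πd³) = 1.1773·1582.7 = 1863.2 MPa
τ_max ≤ 2590 MPa → acceptable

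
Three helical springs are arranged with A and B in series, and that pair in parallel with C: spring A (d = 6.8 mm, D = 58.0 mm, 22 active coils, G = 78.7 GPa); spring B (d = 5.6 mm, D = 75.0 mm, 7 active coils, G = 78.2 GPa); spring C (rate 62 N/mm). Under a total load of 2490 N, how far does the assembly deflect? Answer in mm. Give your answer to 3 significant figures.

k_A = Gd⁴/(8D³N_a) = (78.7×10³)(6.8⁴)/(8·58.0³·22) = 4.9002 N/mm
k_B = Gd⁴/(8D³N_a) = (78.2×10³)(5.6⁴)/(8·75.0³·7) = 3.2553 N/mm
Springs A,B series: k_AB = 1/(1/4.9002+1/3.2553) = 1.9559 N/mm; parallel with C: k_eq = 1.9559+62 = 63.956 N/mm
δ = F/k_eq = 2490/63.956 = 38.933 mm

38.9 mm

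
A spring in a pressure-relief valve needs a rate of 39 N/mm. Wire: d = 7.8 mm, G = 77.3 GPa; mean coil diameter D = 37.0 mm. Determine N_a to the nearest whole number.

18

N_a = Gd⁴/(8D³k) = (77.3×10³ × 7.8⁴)/(8 × 37.0³ × 39)
    = 2.86126e+08 / 1.58037e+07 = 18.1 → 18 coils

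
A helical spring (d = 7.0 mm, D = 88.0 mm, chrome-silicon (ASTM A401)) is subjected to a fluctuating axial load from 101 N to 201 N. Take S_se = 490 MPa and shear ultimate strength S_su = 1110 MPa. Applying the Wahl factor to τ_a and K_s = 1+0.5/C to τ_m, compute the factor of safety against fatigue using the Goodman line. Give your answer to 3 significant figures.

C = D/d = 88.0/7.0 = 12.5714; K_W = (4C−1)/(4C−4)+0.615/C = 1.1137; K_s = 1+0.5/C = 1.0398
F_a = (F_max−F_min)/2 = 50 N; F_m = (F_max+F_min)/2 = 151 N
τ_a = K_W·8F_aD/(πd³) = 1.1137 × 32.666 = 36.382 MPa
τ_m = K_s·8F_mD/(πd³) = 1.0398 × 98.652 = 102.58 MPa
Goodman: 1/n_f = τ_a/S_se + τ_m/S_su = 36.382/490 + 102.58/1110 = 0.07425 + 0.09241 = 0.16666
n_f = 1/0.16666 = 6

6.00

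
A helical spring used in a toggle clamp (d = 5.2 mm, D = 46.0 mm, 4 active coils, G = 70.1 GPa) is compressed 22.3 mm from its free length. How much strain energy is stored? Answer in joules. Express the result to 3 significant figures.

4.09 J

k = Gd⁴/(8D³N_a) = (70.1×10³)(5.2⁴)/(8·46.0³·4) = 16.455 N/mm
U = ½kδ² = 0.5 × 16.455 × 22.3² = 4091.5 N·mm = 4.0915 J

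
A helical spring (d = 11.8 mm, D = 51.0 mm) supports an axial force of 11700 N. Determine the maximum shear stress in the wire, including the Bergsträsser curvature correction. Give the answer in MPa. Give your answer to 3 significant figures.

1250 MPa

Spring index C = D/d = 51.0/11.8 = 4.3220
K_B = (4C+2)/(4C−3) = 19.288/14.288 = 1.3499
τ₀ = 8FD/(πd³) = 8·11700·51.0/(π·11.8³) = 4.7736e+06/5161.7 = 924.8 MPa
τ_max = K·τ₀ = 1.3499 × 924.8 = 1248.4 MPa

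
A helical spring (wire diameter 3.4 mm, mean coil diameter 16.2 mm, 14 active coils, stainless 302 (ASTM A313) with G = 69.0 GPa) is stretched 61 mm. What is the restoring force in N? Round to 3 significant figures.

1180 N

k = Gd⁴/(8D³N_a) = (69.0×10³)(3.4⁴)/(8·16.2³·14) = 19.364 N/mm
F = k·δ = 19.364 × 61 = 1181.2 N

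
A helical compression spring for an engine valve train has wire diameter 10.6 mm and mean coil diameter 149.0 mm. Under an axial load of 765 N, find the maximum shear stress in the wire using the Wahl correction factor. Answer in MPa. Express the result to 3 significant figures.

268 MPa

Spring index C = D/d = 149.0/10.6 = 14.0566
K_W = (4C−1)/(4C−4) + 0.615/C = 55.226/52.226 + 0.0438 = 1.1012
τ₀ = 8FD/(πd³) = 8·765·149.0/(π·10.6³) = 911880/3741.7 = 243.71 MPa
τ_max = K·τ₀ = 1.1012 × 243.71 = 268.37 MPa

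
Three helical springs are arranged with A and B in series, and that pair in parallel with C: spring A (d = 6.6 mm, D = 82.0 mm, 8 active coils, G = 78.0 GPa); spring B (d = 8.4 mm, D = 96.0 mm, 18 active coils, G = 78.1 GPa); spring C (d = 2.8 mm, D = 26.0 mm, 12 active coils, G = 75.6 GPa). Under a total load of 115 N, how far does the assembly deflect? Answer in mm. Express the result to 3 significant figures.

25.4 mm

k_A = Gd⁴/(8D³N_a) = (78.0×10³)(6.6⁴)/(8·82.0³·8) = 4.1942 N/mm
k_B = Gd⁴/(8D³N_a) = (78.1×10³)(8.4⁴)/(8·96.0³·18) = 3.0521 N/mm
k_C = Gd⁴/(8D³N_a) = (75.6×10³)(2.8⁴)/(8·26.0³·12) = 2.754 N/mm
Springs A,B series: k_AB = 1/(1/4.1942+1/3.0521) = 1.7666 N/mm; parallel with C: k_eq = 1.7666+2.754 = 4.5205 N/mm
δ = F/k_eq = 115/4.5205 = 25.439 mm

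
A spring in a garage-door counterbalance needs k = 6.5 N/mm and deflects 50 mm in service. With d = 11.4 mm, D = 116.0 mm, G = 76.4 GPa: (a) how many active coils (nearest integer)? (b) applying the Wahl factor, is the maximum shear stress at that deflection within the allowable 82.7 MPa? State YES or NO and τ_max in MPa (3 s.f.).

(a) 16 coils; (b) YES, τ_max = 73.5 MPa

N_a = Gd⁴/(8D³k) = (76.4×10³)(11.4⁴)/(8·116.0³·6.5) = 15.9 → N_a = 16
Actual rate k = Gd⁴/(8D³·16) = 6.4585 N/mm
Working load F = kδ = 6.4585·50 = 322.92 N
C = 116.0/11.4 = 10.1754; K_W = (4C−1)/(4C−4)+0.615/C = 1.1422
τ_max = K_W·8FD/(πd³) = 1.1422·64.385 = 73.539 MPa
τ_max ≤ 82.7 MPa → acceptable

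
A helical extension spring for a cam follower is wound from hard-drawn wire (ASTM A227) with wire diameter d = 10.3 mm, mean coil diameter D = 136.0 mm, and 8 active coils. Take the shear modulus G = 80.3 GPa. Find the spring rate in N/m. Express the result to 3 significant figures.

k = Gd⁴/(8D³N_a) = (80.3×10³ × 10.3⁴) / (8 × 136.0³ × 8)
  = 9.03784e+08 / 1.60989e+08 = 5.6139 N/mm = 5613.9 N/m

5610 N/m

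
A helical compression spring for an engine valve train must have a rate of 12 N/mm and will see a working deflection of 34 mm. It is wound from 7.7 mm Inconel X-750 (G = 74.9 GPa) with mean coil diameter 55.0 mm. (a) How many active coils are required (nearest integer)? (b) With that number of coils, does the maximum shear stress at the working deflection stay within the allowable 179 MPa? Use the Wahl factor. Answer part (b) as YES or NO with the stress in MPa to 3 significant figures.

N_a = Gd⁴/(8D³k) = (74.9×10³)(7.7⁴)/(8·55.0³·12) = 16.48 → N_a = 16
Actual rate k = Gd⁴/(8D³·16) = 12.364 N/mm
Working load F = kδ = 12.364·34 = 420.36 N
C = 55.0/7.7 = 7.1429; K_W = (4C−1)/(4C−4)+0.615/C = 1.2082
τ_max = K_W·8FD/(πd³) = 1.2082·128.96 = 155.81 MPa
τ_max ≤ 179 MPa → acceptable

(a) 16 coils; (b) YES, τ_max = 156 MPa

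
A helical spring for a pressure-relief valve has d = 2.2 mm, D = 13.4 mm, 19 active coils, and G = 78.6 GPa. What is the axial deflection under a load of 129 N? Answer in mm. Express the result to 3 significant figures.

k = Gd⁴/(8D³N_a) = (78.6×10³)(2.2⁴)/(8·13.4³·19) = 5.0345 N/mm
δ = F/k = 129 / 5.0345 = 25.623 mm

25.6 mm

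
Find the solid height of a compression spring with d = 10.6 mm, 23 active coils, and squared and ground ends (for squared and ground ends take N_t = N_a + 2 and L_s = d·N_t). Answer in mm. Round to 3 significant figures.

squared and ground ends: N_t = N_a + 2 = 23 + 2 = 25
L_s = d·N_t = 10.6 × 25 = 265 mm

265 mm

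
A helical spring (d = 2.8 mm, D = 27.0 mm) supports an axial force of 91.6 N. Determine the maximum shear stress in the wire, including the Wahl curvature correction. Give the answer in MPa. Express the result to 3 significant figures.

330 MPa

Spring index C = D/d = 27.0/2.8 = 9.6429
K_W = (4C−1)/(4C−4) + 0.615/C = 37.571/34.571 + 0.0638 = 1.1506
τ₀ = 8FD/(πd³) = 8·91.6·27.0/(π·2.8³) = 19785.6/68.964 = 286.9 MPa
τ_max = K·τ₀ = 1.1506 × 286.9 = 330.09 MPa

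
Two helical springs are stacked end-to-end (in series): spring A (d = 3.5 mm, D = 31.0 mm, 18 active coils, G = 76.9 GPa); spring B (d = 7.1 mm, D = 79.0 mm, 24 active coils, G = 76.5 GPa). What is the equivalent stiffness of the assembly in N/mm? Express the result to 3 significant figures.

1.16 N/mm

k_A = Gd⁴/(8D³N_a) = (76.9×10³)(3.5⁴)/(8·31.0³·18) = 2.69 N/mm
k_B = Gd⁴/(8D³N_a) = (76.5×10³)(7.1⁴)/(8·79.0³·24) = 2.0536 N/mm
Series: 1/k_eq = 1/2.69 + 1/2.0536 = 0.8587; k_eq = 1.1645 N/mm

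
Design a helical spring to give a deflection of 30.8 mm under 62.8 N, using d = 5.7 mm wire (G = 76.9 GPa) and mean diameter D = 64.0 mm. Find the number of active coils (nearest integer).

19

Required rate k = F/δ = 62.8/30.8 = 2.039 N/mm
N_a = Gd⁴/(8D³k) = (76.9×10³ × 5.7⁴)/(8 × 64.0³ × 2.039)
    = 8.11756e+07 / 4.27601e+06 = 18.98 → 19 coils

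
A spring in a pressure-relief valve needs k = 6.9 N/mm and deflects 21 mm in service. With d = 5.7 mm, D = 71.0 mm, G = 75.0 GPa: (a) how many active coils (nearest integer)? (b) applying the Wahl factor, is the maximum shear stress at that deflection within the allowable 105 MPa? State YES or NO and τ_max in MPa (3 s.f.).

(a) 4 coils; (b) NO, τ_max = 158 MPa

N_a = Gd⁴/(8D³k) = (75.0×10³)(5.7⁴)/(8·71.0³·6.9) = 4.007 → N_a = 4
Actual rate k = Gd⁴/(8D³·4) = 6.9125 N/mm
Working load F = kδ = 6.9125·21 = 145.16 N
C = 71.0/5.7 = 12.4561; K_W = (4C−1)/(4C−4)+0.615/C = 1.1148
τ_max = K_W·8FD/(πd³) = 1.1148·141.72 = 157.99 MPa
τ_max > 105 MPa → exceeds allowable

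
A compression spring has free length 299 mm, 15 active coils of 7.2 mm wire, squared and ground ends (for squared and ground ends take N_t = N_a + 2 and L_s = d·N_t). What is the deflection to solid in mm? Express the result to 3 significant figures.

177 mm

N_t = 17; L_s = 7.2·17 = 122.4 mm
δ_solid = L₀ − L_s = 299 − 122.4 = 176.6 mm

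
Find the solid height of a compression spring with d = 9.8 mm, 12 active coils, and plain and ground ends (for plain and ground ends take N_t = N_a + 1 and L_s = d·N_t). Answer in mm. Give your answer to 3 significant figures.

127 mm

plain and ground ends: N_t = N_a + 1 = 12 + 1 = 13
L_s = d·N_t = 9.8 × 13 = 127.4 mm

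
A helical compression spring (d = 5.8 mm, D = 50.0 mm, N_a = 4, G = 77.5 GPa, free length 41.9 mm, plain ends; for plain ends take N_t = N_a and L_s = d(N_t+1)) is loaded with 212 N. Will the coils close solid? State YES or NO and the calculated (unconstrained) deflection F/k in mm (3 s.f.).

k = Gd⁴/(8D³N_a) = (77.5×10³)(5.8⁴)/(8·50.0³·4) = 21.926 N/mm
N_t = 4; L_s = 5.8·5 = 29 mm; δ_solid = L₀ − L_s = 41.9 − 29 = 12.9 mm
δ = F/k = 212/21.926 = 9.669 mm
δ < δ_solid → spring does not go solid

NO, δ = 9.67 mm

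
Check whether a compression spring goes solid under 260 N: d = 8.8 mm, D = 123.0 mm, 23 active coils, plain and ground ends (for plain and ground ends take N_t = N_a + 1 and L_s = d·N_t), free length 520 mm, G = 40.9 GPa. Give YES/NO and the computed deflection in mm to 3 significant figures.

YES, δ = 363 mm

k = Gd⁴/(8D³N_a) = (40.9×10³)(8.8⁴)/(8·123.0³·23) = 0.71634 N/mm
N_t = 24; L_s = 8.8·24 = 211.2 mm; δ_solid = L₀ − L_s = 520 − 211.2 = 308.8 mm
δ = F/k = 260/0.71634 = 362.95 mm
δ ≥ δ_solid → spring goes solid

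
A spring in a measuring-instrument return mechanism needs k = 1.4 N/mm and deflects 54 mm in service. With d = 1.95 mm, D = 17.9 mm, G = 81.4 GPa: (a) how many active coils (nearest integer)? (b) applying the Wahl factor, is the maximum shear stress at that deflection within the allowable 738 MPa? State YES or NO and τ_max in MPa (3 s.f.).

(a) 18 coils; (b) YES, τ_max = 548 MPa

N_a = Gd⁴/(8D³k) = (81.4×10³)(1.95⁴)/(8·17.9³·1.4) = 18.32 → N_a = 18
Actual rate k = Gd⁴/(8D³·18) = 1.4251 N/mm
Working load F = kδ = 1.4251·54 = 76.955 N
C = 17.9/1.95 = 9.1795; K_W = (4C−1)/(4C−4)+0.615/C = 1.1587
τ_max = K_W·8FD/(πd³) = 1.1587·473.07 = 548.14 MPa
τ_max ≤ 738 MPa → acceptable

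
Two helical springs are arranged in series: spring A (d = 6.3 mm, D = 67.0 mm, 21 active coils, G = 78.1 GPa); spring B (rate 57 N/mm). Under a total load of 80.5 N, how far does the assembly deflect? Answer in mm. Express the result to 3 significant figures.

34.5 mm

k_A = Gd⁴/(8D³N_a) = (78.1×10³)(6.3⁴)/(8·67.0³·21) = 2.4349 N/mm
Series: 1/k_eq = 1/2.4349 + 1/57 = 0.42824; k_eq = 2.3351 N/mm
δ = F/k_eq = 80.5/2.3351 = 34.473 mm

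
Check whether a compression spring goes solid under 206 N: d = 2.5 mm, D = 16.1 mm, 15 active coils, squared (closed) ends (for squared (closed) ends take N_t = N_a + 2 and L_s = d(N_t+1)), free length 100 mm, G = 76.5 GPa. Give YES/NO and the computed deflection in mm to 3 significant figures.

k = Gd⁴/(8D³N_a) = (76.5×10³)(2.5⁴)/(8·16.1³·15) = 5.9671 N/mm
N_t = 17; L_s = 2.5·18 = 45 mm; δ_solid = L₀ − L_s = 100 − 45 = 55 mm
δ = F/k = 206/5.9671 = 34.523 mm
δ < δ_solid → spring does not go solid

NO, δ = 34.5 mm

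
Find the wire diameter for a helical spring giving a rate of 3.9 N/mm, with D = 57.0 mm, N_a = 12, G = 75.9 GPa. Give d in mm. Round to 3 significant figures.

d = (8D³N_a·k / G)^(1/4) = (8·57.0³·12·3.9 / (75.9×10³))^0.25
  = (913.52)^0.25 = 5.4977 mm

5.50 mm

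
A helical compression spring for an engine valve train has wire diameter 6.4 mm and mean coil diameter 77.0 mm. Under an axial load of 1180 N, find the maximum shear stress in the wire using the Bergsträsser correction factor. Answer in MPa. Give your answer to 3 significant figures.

980 MPa

Spring index C = D/d = 77.0/6.4 = 12.0312
K_B = (4C+2)/(4C−3) = 50.125/45.125 = 1.1108
τ₀ = 8FD/(πd³) = 8·1180·77.0/(π·6.4³) = 726880/823.55 = 882.62 MPa
τ_max = K·τ₀ = 1.1108 × 882.62 = 980.42 MPa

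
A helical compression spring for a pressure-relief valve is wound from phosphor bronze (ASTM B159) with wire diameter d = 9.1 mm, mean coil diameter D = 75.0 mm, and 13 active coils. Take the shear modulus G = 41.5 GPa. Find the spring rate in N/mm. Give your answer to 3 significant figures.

k = Gd⁴/(8D³N_a) = (41.5×10³ × 9.1⁴) / (8 × 75.0³ × 13)
  = 2.84586e+08 / 4.3875e+07 = 6.4863 N/mm

6.49 N/mm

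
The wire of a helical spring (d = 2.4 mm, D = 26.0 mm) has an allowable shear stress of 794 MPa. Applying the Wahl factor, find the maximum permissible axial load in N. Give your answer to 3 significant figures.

C = D/d = 26.0/2.4 = 10.8333
K_W = (4C−1)/(4C−4) + 0.615/C = 42.333/39.333 + 0.0568 = 1.1330
τ_max = K·8FD/(πd³) → F_max = τ_allow·πd³/(8DK)
F_max = 794·π·2.4³/(8·26.0·1.1330) = 34483/235.67 = 146.32 N

146 N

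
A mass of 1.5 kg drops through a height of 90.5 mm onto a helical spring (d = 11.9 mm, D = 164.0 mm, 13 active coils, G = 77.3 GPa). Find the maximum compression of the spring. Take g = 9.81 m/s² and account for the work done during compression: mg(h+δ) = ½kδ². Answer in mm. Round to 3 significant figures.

32.8 mm

k = Gd⁴/(8D³N_a) = (77.3×10³)(11.9⁴)/(8·164.0³·13) = 3.3791 N/mm
W = mg = 1.5 × 9.81 = 14.715 N
½kδ² − Wδ − Wh = 0 → δ = (W + √(W² + 2kWh))/k
δ = (14.715 + √(216.53 + 8999.97))/3.3791 = (14.715 + 96.003)/3.3791 = 32.765 mm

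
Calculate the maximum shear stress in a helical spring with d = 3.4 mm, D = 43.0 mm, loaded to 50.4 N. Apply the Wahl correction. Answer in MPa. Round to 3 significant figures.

Spring index C = D/d = 43.0/3.4 = 12.6471
K_W = (4C−1)/(4C−4) + 0.615/C = 49.588/46.588 + 0.0486 = 1.1130
τ₀ = 8FD/(πd³) = 8·50.4·43.0/(π·3.4³) = 17337.6/123.48 = 140.41 MPa
τ_max = K·τ₀ = 1.1130 × 140.41 = 156.28 MPa

156 MPa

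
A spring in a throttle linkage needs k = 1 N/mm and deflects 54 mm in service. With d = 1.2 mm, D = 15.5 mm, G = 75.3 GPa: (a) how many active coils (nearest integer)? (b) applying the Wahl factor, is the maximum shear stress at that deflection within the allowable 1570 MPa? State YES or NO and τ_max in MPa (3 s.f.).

(a) 5 coils; (b) YES, τ_max = 1440 MPa

N_a = Gd⁴/(8D³k) = (75.3×10³)(1.2⁴)/(8·15.5³·1) = 5.241 → N_a = 5
Actual rate k = Gd⁴/(8D³·5) = 1.0483 N/mm
Working load F = kδ = 1.0483·54 = 56.606 N
C = 15.5/1.2 = 12.9167; K_W = (4C−1)/(4C−4)+0.615/C = 1.1105
τ_max = K_W·8FD/(πd³) = 1.1105·1293 = 1435.9 MPa
τ_max ≤ 1570 MPa → acceptable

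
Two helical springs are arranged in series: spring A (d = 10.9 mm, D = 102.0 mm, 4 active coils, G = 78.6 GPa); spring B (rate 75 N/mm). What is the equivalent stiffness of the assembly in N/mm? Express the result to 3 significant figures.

k_A = Gd⁴/(8D³N_a) = (78.6×10³)(10.9⁴)/(8·102.0³·4) = 32.672 N/mm
Series: 1/k_eq = 1/32.672 + 1/75 = 0.04394; k_eq = 22.758 N/mm

22.8 N/mm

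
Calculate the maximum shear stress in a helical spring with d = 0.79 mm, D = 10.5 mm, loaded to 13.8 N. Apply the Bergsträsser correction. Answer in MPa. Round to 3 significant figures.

823 MPa

Spring index C = D/d = 10.5/0.79 = 13.2911
K_B = (4C+2)/(4C−3) = 55.165/50.165 = 1.0997
τ₀ = 8FD/(πd³) = 8·13.8·10.5/(π·0.79³) = 1159.2/1.5489 = 748.39 MPa
τ_max = K·τ₀ = 1.0997 × 748.39 = 822.98 MPa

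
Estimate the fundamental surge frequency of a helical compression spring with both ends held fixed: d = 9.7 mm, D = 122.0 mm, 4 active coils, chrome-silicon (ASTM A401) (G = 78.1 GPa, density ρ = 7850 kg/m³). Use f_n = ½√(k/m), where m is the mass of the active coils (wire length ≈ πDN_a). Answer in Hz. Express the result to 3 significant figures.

57.8 Hz

k = Gd⁴/(8D³N_a) = (78.1×10³)(9.7⁴)/(8·122.0³·4) = 11.899 N/mm = 11899 N/m
Wire length L = πDN_a = π·122.0·4 = 1533.1 mm
m = ρ·(πd²/4)·L = 7850 × 73.898×10⁻⁶ m² × 1.5331 m = 0.88935 kg
f_n = ½√(k/m) = 0.5·√(11899/0.88935) = 0.5·√(13379) = 57.835 Hz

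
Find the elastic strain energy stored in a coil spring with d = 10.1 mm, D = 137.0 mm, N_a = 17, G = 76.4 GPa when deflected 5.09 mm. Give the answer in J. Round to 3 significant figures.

k = Gd⁴/(8D³N_a) = (76.4×10³)(10.1⁴)/(8·137.0³·17) = 2.2734 N/mm
U = ½kδ² = 0.5 × 2.2734 × 5.09² = 29.45 N·mm = 0.02945 J

0.0294 J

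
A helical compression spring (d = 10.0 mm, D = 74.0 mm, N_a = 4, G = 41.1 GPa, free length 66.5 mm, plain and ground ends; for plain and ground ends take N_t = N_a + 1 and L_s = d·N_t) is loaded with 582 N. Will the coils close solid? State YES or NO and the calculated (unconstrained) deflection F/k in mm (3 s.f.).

YES, δ = 18.4 mm

k = Gd⁴/(8D³N_a) = (41.1×10³)(10.0⁴)/(8·74.0³·4) = 31.695 N/mm
N_t = 5; L_s = 10.0·5 = 50 mm; δ_solid = L₀ − L_s = 66.5 − 50 = 16.5 mm
δ = F/k = 582/31.695 = 18.362 mm
δ ≥ δ_solid → spring goes solid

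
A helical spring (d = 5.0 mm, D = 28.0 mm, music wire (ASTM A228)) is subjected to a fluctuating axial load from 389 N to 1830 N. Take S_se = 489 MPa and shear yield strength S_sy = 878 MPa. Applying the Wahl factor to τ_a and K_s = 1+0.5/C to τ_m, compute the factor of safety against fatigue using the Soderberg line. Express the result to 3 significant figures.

0.539

C = D/d = 28.0/5.0 = 5.6000; K_W = (4C−1)/(4C−4)+0.615/C = 1.2729; K_s = 1+0.5/C = 1.0893
F_a = (F_max−F_min)/2 = 720.5 N; F_m = (F_max+F_min)/2 = 1109.5 N
τ_a = K_W·8F_aD/(πd³) = 1.2729 × 410.98 = 523.12 MPa
τ_m = K_s·8F_mD/(πd³) = 1.0893 × 632.87 = 689.38 MPa
Soderberg: 1/n_f = τ_a/S_se + τ_m/S_sy = 523.12/489 + 689.38/878 = 1.06978 + 0.78517 = 1.855
n_f = 1/1.855 = 0.5391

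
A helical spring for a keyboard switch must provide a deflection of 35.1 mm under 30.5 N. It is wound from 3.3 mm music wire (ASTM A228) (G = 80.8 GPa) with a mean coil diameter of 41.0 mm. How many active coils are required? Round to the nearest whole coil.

Required rate k = F/δ = 30.5/35.1 = 0.86895 N/mm
N_a = Gd⁴/(8D³k) = (80.8×10³ × 3.3⁴)/(8 × 41.0³ × 0.86895)
    = 9.58224e+06 / 479109 = 20 → 20 coils

20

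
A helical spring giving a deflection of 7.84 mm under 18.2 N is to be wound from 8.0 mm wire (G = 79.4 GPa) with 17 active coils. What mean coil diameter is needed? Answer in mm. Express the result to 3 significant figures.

101 mm

Required rate k = F/δ = 18.2/7.84 = 2.3214 N/mm
D = (Gd⁴/(8N_a·k))^(1/3) = (79.4×10³·8.0⁴/(8·17·2.3214))^(1/3)
  = (1.03012e+06)^(1/3) = 100.9940 mm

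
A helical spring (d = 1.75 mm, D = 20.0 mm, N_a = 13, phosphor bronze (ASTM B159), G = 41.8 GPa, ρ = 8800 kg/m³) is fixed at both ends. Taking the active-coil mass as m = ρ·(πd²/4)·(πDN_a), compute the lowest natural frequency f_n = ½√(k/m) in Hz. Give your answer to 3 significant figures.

82.5 Hz

k = Gd⁴/(8D³N_a) = (41.8×10³)(1.75⁴)/(8·20.0³·13) = 0.4712 N/mm = 471.2 N/m
Wire length L = πDN_a = π·20.0·13 = 816.81 mm
m = ρ·(πd²/4)·L = 8800 × 2.4053×10⁻⁶ m² × 0.81681 m = 0.017289 kg
f_n = ½√(k/m) = 0.5·√(471.2/0.017289) = 0.5·√(27254) = 82.544 Hz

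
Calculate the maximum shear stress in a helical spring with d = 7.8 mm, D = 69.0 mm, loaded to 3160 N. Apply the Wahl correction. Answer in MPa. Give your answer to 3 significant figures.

1360 MPa

Spring index C = D/d = 69.0/7.8 = 8.8462
K_W = (4C−1)/(4C−4) + 0.615/C = 34.385/31.385 + 0.0695 = 1.1651
τ₀ = 8FD/(πd³) = 8·3160·69.0/(π·7.8³) = 1.74432e+06/1490.8 = 1170 MPa
τ_max = K·τ₀ = 1.1651 × 1170 = 1363.2 MPa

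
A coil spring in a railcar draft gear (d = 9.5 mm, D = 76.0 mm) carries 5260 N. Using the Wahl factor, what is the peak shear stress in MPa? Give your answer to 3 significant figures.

Spring index C = D/d = 76.0/9.5 = 8.0000
K_W = (4C−1)/(4C−4) + 0.615/C = 31.000/28.000 + 0.0769 = 1.1840
τ₀ = 8FD/(πd³) = 8·5260·76.0/(π·9.5³) = 3.19808e+06/2693.5 = 1187.3 MPa
τ_max = K·τ₀ = 1.1840 × 1187.3 = 1405.8 MPa

1410 MPa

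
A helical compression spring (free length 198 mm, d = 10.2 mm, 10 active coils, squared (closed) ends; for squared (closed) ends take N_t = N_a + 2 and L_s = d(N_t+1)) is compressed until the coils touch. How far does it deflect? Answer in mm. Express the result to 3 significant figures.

N_t = 12; L_s = 10.2·13 = 132.6 mm
δ_solid = L₀ − L_s = 198 − 132.6 = 65.4 mm

65.4 mm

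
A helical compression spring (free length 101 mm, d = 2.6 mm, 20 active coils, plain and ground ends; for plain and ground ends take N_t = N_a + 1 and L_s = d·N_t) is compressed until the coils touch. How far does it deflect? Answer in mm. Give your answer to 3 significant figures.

N_t = 21; L_s = 2.6·21 = 54.6 mm
δ_solid = L₀ − L_s = 101 − 54.6 = 46.4 mm

46.4 mm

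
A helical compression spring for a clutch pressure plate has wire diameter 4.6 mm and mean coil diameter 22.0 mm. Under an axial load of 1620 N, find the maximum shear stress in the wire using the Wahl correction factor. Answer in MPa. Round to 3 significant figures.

1240 MPa

Spring index C = D/d = 22.0/4.6 = 4.7826
K_W = (4C−1)/(4C−4) + 0.615/C = 18.130/15.130 + 0.1286 = 1.3269
τ₀ = 8FD/(πd³) = 8·1620·22.0/(π·4.6³) = 285120/305.79 = 932.4 MPa
τ_max = K·τ₀ = 1.3269 × 932.4 = 1237.2 MPa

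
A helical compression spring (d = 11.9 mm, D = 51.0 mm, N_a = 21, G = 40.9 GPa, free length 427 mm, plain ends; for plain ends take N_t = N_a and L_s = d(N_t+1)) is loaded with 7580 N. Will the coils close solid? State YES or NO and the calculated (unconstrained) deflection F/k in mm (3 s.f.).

YES, δ = 206 mm

k = Gd⁴/(8D³N_a) = (40.9×10³)(11.9⁴)/(8·51.0³·21) = 36.804 N/mm
N_t = 21; L_s = 11.9·22 = 261.8 mm; δ_solid = L₀ − L_s = 427 − 261.8 = 165.2 mm
δ = F/k = 7580/36.804 = 205.96 mm
δ ≥ δ_solid → spring goes solid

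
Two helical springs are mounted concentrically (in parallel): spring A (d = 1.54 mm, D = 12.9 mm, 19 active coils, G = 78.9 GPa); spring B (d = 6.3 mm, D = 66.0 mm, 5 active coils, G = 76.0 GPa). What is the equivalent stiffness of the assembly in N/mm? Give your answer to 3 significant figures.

11.8 N/mm

k_A = Gd⁴/(8D³N_a) = (78.9×10³)(1.54⁴)/(8·12.9³·19) = 1.36 N/mm
k_B = Gd⁴/(8D³N_a) = (76.0×10³)(6.3⁴)/(8·66.0³·5) = 10.411 N/mm
Parallel: k_eq = 1.36 + 10.411 = 11.771 N/mm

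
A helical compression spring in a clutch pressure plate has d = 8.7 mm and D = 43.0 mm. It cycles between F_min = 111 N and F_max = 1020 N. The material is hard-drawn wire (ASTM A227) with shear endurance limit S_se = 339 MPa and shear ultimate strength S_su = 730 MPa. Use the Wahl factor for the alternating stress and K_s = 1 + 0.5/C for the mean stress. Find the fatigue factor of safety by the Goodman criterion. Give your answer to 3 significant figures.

2.30

C = D/d = 43.0/8.7 = 4.9425; K_W = (4C−1)/(4C−4)+0.615/C = 1.3147; K_s = 1+0.5/C = 1.1012
F_a = (F_max−F_min)/2 = 454.5 N; F_m = (F_max+F_min)/2 = 565.5 N
τ_a = K_W·8F_aD/(πd³) = 1.3147 × 75.576 = 99.357 MPa
τ_m = K_s·8F_mD/(πd³) = 1.1012 × 94.034 = 103.55 MPa
Goodman: 1/n_f = τ_a/S_se + τ_m/S_su = 99.357/339 + 103.55/730 = 0.29309 + 0.14184 = 0.43493
n_f = 1/0.43493 = 2.299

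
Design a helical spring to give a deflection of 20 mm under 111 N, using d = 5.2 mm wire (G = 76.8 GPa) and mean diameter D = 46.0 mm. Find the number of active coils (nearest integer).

13

Required rate k = F/δ = 111/20 = 5.55 N/mm
N_a = Gd⁴/(8D³k) = (76.8×10³ × 5.2⁴)/(8 × 46.0³ × 5.55)
    = 5.61532e+07 / 4.32172e+06 = 12.99 → 13 coils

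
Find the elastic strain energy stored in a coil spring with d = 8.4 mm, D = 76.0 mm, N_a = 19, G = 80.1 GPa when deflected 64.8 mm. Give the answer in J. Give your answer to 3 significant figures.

k = Gd⁴/(8D³N_a) = (80.1×10³)(8.4⁴)/(8·76.0³·19) = 5.9768 N/mm
U = ½kδ² = 0.5 × 5.9768 × 64.8² = 12548 N·mm = 12.548 J

12.5 J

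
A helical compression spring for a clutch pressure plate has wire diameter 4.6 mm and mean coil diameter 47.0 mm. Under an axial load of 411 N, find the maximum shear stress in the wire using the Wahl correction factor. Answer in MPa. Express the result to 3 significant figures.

577 MPa

Spring index C = D/d = 47.0/4.6 = 10.2174
K_W = (4C−1)/(4C−4) + 0.615/C = 39.870/36.870 + 0.0602 = 1.1416
τ₀ = 8FD/(πd³) = 8·411·47.0/(π·4.6³) = 154536/305.79 = 505.37 MPa
τ_max = K·τ₀ = 1.1416 × 505.37 = 576.91 MPa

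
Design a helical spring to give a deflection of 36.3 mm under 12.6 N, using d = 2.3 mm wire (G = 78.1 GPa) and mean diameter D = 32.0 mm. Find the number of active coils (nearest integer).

Required rate k = F/δ = 12.6/36.3 = 0.34711 N/mm
N_a = Gd⁴/(8D³k) = (78.1×10³ × 2.3⁴)/(8 × 32.0³ × 0.34711)
    = 2.18556e+06 / 90992.1 = 24.02 → 24 coils

24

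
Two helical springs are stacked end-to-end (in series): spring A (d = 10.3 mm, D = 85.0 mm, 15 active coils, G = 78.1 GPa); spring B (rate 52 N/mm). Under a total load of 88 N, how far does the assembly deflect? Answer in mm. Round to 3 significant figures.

k_A = Gd⁴/(8D³N_a) = (78.1×10³)(10.3⁴)/(8·85.0³·15) = 11.928 N/mm
Series: 1/k_eq = 1/11.928 + 1/52 = 0.10307; k_eq = 9.7023 N/mm
δ = F/k_eq = 88/9.7023 = 9.07 mm

9.07 mm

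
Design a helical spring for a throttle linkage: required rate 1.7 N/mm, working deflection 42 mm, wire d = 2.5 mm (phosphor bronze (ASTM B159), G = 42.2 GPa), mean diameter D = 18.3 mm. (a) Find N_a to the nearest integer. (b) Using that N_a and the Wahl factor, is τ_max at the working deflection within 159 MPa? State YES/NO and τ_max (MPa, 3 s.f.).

(a) 20 coils; (b) NO, τ_max = 253 MPa

N_a = Gd⁴/(8D³k) = (42.2×10³)(2.5⁴)/(8·18.3³·1.7) = 19.78 → N_a = 20
Actual rate k = Gd⁴/(8D³·20) = 1.6811 N/mm
Working load F = kδ = 1.6811·42 = 70.607 N
C = 18.3/2.5 = 7.3200; K_W = (4C−1)/(4C−4)+0.615/C = 1.2027
τ_max = K_W·8FD/(πd³) = 1.2027·210.58 = 253.26 MPa
τ_max > 159 MPa → exceeds allowable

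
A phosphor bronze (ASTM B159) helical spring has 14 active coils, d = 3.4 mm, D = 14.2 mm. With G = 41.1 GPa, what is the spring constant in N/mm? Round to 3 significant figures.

17.1 N/mm

k = Gd⁴/(8D³N_a) = (41.1×10³ × 3.4⁴) / (8 × 14.2³ × 14)
  = 5.49234e+06 / 320688 = 17.127 N/mm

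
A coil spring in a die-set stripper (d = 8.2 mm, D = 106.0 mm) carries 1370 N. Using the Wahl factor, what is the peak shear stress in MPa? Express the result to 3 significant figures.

745 MPa

Spring index C = D/d = 106.0/8.2 = 12.9268
K_W = (4C−1)/(4C−4) + 0.615/C = 50.707/47.707 + 0.0476 = 1.1105
τ₀ = 8FD/(πd³) = 8·1370·106.0/(π·8.2³) = 1.16176e+06/1732.2 = 670.69 MPa
τ_max = K·τ₀ = 1.1105 × 670.69 = 744.78 MPa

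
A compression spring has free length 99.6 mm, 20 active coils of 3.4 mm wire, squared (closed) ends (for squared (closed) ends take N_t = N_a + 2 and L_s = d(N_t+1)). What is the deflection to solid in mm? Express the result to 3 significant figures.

N_t = 22; L_s = 3.4·23 = 78.2 mm
δ_solid = L₀ − L_s = 99.6 − 78.2 = 21.4 mm

21.4 mm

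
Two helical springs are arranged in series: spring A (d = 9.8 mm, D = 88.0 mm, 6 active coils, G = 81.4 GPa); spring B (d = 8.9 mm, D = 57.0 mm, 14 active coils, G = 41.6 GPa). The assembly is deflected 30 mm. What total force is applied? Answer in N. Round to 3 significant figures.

k_A = Gd⁴/(8D³N_a) = (81.4×10³)(9.8⁴)/(8·88.0³·6) = 22.953 N/mm
k_B = Gd⁴/(8D³N_a) = (41.6×10³)(8.9⁴)/(8·57.0³·14) = 12.584 N/mm
Series: 1/k_eq = 1/22.953 + 1/12.584 = 0.12303; k_eq = 8.1278 N/mm
F = k_eq·δ = 8.1278·30 = 243.83 N

244 N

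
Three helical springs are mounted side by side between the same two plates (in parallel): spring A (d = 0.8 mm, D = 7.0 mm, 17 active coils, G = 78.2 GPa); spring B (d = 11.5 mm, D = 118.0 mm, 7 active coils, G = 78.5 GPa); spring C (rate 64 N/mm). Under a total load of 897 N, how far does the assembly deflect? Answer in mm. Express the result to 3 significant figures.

k_A = Gd⁴/(8D³N_a) = (78.2×10³)(0.8⁴)/(8·7.0³·17) = 0.68665 N/mm
k_B = Gd⁴/(8D³N_a) = (78.5×10³)(11.5⁴)/(8·118.0³·7) = 14.922 N/mm
Parallel: k_eq = 0.68665 + 14.922 + 64 = 79.609 N/mm
δ = F/k_eq = 897/79.609 = 11.268 mm

11.3 mm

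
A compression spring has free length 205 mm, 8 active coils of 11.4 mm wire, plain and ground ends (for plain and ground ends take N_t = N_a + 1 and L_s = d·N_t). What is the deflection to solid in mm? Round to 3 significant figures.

N_t = 9; L_s = 11.4·9 = 102.6 mm
δ_solid = L₀ − L_s = 205 − 102.6 = 102.4 mm

102 mm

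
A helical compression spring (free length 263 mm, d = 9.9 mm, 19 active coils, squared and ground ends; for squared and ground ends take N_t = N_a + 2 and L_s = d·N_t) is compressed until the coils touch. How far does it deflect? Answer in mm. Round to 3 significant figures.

N_t = 21; L_s = 9.9·21 = 207.9 mm
δ_solid = L₀ − L_s = 263 − 207.9 = 55.1 mm

55.1 mm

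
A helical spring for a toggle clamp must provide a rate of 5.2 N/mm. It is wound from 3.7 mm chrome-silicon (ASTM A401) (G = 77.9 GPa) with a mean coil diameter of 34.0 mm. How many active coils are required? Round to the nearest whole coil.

9

N_a = Gd⁴/(8D³k) = (77.9×10³ × 3.7⁴)/(8 × 34.0³ × 5.2)
    = 1.45997e+07 / 1.63505e+06 = 8.929 → 9 coils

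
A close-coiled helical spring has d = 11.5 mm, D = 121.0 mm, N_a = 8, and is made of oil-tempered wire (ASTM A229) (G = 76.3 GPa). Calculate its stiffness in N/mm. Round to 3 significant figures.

11.8 N/mm

k = Gd⁴/(8D³N_a) = (76.3×10³ × 11.5⁴) / (8 × 121.0³ × 8)
  = 1.33449e+09 / 1.1338e+08 = 11.77 N/mm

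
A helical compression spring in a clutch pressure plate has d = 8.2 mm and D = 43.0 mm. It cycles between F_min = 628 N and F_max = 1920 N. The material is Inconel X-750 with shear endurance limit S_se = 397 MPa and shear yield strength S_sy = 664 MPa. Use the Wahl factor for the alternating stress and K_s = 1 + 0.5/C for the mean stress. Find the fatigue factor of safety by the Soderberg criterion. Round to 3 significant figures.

1.20

C = D/d = 43.0/8.2 = 5.2439; K_W = (4C−1)/(4C−4)+0.615/C = 1.2940; K_s = 1+0.5/C = 1.0953
F_a = (F_max−F_min)/2 = 646 N; F_m = (F_max+F_min)/2 = 1274 N
τ_a = K_W·8F_aD/(πd³) = 1.2940 × 128.29 = 166.01 MPa
τ_m = K_s·8F_mD/(πd³) = 1.0953 × 253.01 = 277.13 MPa
Soderberg: 1/n_f = τ_a/S_se + τ_m/S_sy = 166.01/397 + 277.13/664 = 0.41816 + 0.41737 = 0.83553
n_f = 1/0.83553 = 1.197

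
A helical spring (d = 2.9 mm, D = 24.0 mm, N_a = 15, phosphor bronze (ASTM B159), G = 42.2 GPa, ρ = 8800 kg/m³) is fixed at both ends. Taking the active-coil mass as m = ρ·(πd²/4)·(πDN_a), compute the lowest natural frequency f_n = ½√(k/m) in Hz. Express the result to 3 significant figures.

82.7 Hz

k = Gd⁴/(8D³N_a) = (42.2×10³)(2.9⁴)/(8·24.0³·15) = 1.7992 N/mm = 1799.2 N/m
Wire length L = πDN_a = π·24.0·15 = 1131 mm
m = ρ·(πd²/4)·L = 8800 × 6.6052×10⁻⁶ m² × 1.131 m = 0.065739 kg
f_n = ½√(k/m) = 0.5·√(1799.2/0.065739) = 0.5·√(27370) = 82.719 Hz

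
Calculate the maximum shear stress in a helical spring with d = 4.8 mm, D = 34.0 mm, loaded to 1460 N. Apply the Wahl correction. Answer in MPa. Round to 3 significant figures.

Spring index C = D/d = 34.0/4.8 = 7.0833
K_W = (4C−1)/(4C−4) + 0.615/C = 27.333/24.333 + 0.0868 = 1.2101
τ₀ = 8FD/(πd³) = 8·1460·34.0/(π·4.8³) = 397120/347.44 = 1143 MPa
τ_max = K·τ₀ = 1.2101 × 1143 = 1383.2 MPa

1380 MPa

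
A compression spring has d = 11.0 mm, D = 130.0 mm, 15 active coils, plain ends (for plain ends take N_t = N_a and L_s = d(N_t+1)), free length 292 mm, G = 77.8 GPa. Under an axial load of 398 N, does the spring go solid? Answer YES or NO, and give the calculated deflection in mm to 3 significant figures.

k = Gd⁴/(8D³N_a) = (77.8×10³)(11.0⁴)/(8·130.0³·15) = 4.3205 N/mm
N_t = 15; L_s = 11.0·16 = 176 mm; δ_solid = L₀ − L_s = 292 − 176 = 116 mm
δ = F/k = 398/4.3205 = 92.118 mm
δ < δ_solid → spring does not go solid

NO, δ = 92.1 mm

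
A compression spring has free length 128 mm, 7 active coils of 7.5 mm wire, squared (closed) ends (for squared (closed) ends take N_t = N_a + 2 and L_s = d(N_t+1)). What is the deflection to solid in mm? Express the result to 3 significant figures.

53.0 mm

N_t = 9; L_s = 7.5·10 = 75 mm
δ_solid = L₀ − L_s = 128 − 75 = 53 mm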